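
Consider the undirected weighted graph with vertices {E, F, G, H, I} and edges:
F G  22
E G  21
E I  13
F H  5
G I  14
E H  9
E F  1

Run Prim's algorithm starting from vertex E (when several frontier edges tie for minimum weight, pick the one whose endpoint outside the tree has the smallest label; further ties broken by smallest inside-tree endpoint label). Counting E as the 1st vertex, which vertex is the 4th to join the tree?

I

Grow the tree from E using Prim:
Step 1: cheapest edge leaving the tree is E F (1); add F.
Step 2: cheapest edge leaving the tree is F H (5); add H.
Step 3: cheapest edge leaving the tree is E I (13); add I.
Step 4: cheapest edge leaving the tree is G I (14); add G.
Vertex order: E, F, H, I, G. The 4th vertex is I.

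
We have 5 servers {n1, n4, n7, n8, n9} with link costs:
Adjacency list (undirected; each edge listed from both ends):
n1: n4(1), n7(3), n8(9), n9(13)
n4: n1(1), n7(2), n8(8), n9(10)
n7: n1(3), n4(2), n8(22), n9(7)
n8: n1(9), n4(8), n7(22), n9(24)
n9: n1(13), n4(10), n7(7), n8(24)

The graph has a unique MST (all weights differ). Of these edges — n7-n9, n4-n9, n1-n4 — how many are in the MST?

2

Kruskal: consider edges lightest-first.
n1-n4 (1): add. Components now {n9} {n8} {n7} {n1,n4}
n4-n7 (2): add. Components now {n9} {n8} {n1,n4,n7}
n1-n7 (3): skip — n7 and n1 already connected.
n7-n9 (7): add. Components now {n1,n4,n7,n9} {n8}
n4-n8 (8): add. Components now {n1,n4,n7,n8,n9}
MST edge set: {n1-n4, n4-n7, n7-n9, n4-n8}.
Of the listed edges, {n7-n9, n1-n4} are in the MST → 2.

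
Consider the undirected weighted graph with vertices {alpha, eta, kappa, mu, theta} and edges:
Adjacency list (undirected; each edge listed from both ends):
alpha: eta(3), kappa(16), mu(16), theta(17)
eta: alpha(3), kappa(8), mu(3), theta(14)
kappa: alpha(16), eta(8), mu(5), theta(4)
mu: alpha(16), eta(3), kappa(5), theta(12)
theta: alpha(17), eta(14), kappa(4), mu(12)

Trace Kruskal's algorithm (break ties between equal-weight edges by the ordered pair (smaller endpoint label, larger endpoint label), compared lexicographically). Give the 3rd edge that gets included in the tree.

kappa-theta

Kruskal: consider edges lightest-first.
alpha—eta (3): add. Components now {theta} {mu} {alpha,eta} {kappa}
eta—mu (3): add. Components now {theta} {alpha,eta,mu} {kappa}
kappa—theta (4): add. Components now {kappa,theta} {alpha,eta,mu}
kappa—mu (5): add. Components now {alpha,eta,kappa,mu,theta}
The 3rd edge added is kappa—theta.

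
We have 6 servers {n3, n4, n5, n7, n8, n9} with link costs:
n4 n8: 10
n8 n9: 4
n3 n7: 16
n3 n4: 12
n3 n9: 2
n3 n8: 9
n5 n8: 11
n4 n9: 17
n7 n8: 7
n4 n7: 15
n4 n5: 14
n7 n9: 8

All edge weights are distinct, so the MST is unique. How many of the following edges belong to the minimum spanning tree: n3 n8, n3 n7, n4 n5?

Kruskal's algorithm — process edges by increasing weight (ties by edge label):
n3 n9 (2): add. Components now {n8} {n3,n9} {n5} {n7} {n4}
n8 n9 (4): add. Components now {n3,n8,n9} {n5} {n7} {n4}
n7 n8 (7): add. Components now {n3,n7,n8,n9} {n5} {n4}
n7 n9 (8): skip — n9 and n7 already connected.
n3 n8 (9): skip — n8 and n3 already connected.
n4 n8 (10): add. Components now {n3,n4,n7,n8,n9} {n5}
n5 n8 (11): add. Components now {n3,n4,n5,n7,n8,n9}
MST edge set: {n3 n9, n8 n9, n7 n8, n4 n8, n5 n8}.
Of the listed edges, {} are in the MST → 0.

0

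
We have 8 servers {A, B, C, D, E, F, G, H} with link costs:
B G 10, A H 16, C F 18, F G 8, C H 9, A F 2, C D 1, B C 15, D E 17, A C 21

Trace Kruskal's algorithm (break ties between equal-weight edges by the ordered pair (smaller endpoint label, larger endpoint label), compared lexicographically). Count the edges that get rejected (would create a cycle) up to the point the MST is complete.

1

Kruskal's algorithm — process edges by increasing weight (ties by edge label):
C D (1): add — endpoints in different components.
A F (2): add — endpoints in different components.
F G (8): add — endpoints in different components.
C H (9): add — endpoints in different components.
B G (10): add — endpoints in different components.
B C (15): add — endpoints in different components.
A H (16): skip — A and H already connected.
D E (17): add — endpoints in different components.
Edges rejected before the tree was complete: 1.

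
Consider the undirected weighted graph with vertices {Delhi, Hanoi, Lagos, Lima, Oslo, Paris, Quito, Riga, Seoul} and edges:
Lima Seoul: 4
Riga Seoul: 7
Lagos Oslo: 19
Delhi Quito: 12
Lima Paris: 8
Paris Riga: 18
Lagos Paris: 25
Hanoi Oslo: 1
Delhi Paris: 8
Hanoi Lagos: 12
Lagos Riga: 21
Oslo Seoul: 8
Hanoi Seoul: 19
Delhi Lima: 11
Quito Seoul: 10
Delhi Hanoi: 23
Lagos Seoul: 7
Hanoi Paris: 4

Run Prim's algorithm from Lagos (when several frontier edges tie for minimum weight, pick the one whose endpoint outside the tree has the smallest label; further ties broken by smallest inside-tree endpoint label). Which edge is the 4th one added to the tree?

Oslo-Seoul

Prim's algorithm from Lagos:
Step 1: cheapest edge leaving the tree is Lagos Seoul (7); add Seoul.
Step 2: cheapest edge leaving the tree is Lima Seoul (4); add Lima.
Step 3: cheapest edge leaving the tree is Riga Seoul (7); add Riga.
Step 4: cheapest edge leaving the tree is Oslo Seoul (8); add Oslo.
Step 5: cheapest edge leaving the tree is Hanoi Oslo (1); add Hanoi.
Step 6: cheapest edge leaving the tree is Hanoi Paris (4); add Paris.
Step 7: cheapest edge leaving the tree is Delhi Paris (8); add Delhi.
Step 8: cheapest edge leaving the tree is Quito Seoul (10); add Quito.
The 4th edge added is Oslo Seoul.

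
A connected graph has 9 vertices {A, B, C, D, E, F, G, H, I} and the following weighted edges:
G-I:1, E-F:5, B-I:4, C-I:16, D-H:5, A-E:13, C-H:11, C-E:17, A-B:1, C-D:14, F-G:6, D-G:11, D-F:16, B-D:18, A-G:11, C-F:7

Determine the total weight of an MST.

Kruskal: consider edges lightest-first.
A-B (1): add — endpoints in different components.
G-I (1): add — endpoints in different components.
B-I (4): add — endpoints in different components.
D-H (5): add — endpoints in different components.
E-F (5): add — endpoints in different components.
F-G (6): add — endpoints in different components.
C-F (7): add — endpoints in different components.
A-G (11): skip — A and G already connected.
C-H (11): add — endpoints in different components.
MST edges: A-B, G-I, B-I, D-H, E-F, F-G, C-F, C-H; total weight 1+1+4+5+5+6+7+11 = 40.

40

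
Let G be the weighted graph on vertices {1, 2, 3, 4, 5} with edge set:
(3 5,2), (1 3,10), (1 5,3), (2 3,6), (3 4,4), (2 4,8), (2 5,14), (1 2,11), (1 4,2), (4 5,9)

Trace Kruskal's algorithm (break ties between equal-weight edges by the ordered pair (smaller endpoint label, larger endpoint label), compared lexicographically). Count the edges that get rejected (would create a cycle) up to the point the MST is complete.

Kruskal's algorithm — process edges by increasing weight (ties by edge label):
1 4 (2): add — endpoints in different components.
3 5 (2): add — endpoints in different components.
1 5 (3): add — endpoints in different components.
3 4 (4): skip — 3 and 4 already connected.
2 3 (6): add — endpoints in different components.
Edges rejected before the tree was complete: 1.

1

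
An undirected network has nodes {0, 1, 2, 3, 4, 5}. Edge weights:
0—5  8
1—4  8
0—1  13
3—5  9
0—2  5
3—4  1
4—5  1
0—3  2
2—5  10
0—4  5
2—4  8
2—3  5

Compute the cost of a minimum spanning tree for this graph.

17

Kruskal's algorithm — process edges by increasing weight (ties by edge label):
3—4 (1): add — endpoints in different components.
4—5 (1): add — endpoints in different components.
0—3 (2): add — endpoints in different components.
0—2 (5): add — endpoints in different components.
0—4 (5): skip — 0 and 4 already connected.
2—3 (5): skip — 2 and 3 already connected.
0—5 (8): skip — 0 and 5 already connected.
1—4 (8): add — endpoints in different components.
MST edges: 3—4, 4—5, 0—3, 0—2, 1—4; total weight 1+1+2+5+8 = 17.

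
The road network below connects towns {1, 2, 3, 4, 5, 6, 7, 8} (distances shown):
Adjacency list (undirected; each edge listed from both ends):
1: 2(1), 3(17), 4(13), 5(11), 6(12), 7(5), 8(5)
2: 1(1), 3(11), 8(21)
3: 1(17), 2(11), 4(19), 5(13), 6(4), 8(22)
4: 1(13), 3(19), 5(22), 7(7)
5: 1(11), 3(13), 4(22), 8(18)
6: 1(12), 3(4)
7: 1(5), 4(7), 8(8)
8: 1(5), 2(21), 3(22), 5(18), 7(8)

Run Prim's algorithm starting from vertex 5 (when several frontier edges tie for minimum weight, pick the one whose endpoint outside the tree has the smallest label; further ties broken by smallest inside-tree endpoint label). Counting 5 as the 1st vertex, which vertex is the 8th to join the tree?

6

Prim, starting at 5.
Step 1: cheapest edge leaving the tree is 1—5 (11); add 1.
Step 2: cheapest edge leaving the tree is 1—2 (1); add 2.
Step 3: cheapest edge leaving the tree is 1—7 (5); add 7.
Step 4: cheapest edge leaving the tree is 1—8 (5); add 8.
Step 5: cheapest edge leaving the tree is 4—7 (7); add 4.
Step 6: cheapest edge leaving the tree is 2—3 (11); add 3.
Step 7: cheapest edge leaving the tree is 3—6 (4); add 6.
Vertex order: 5, 1, 2, 7, 8, 4, 3, 6. The 8th vertex is 6.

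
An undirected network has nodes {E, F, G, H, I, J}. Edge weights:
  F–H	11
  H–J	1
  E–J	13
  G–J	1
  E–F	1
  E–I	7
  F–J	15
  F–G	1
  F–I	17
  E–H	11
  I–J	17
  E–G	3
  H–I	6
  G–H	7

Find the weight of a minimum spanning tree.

10

Kruskal: consider edges lightest-first.
E–F (1): add. Components now {E,F} {G} {H} {I} {J}
F–G (1): add. Components now {E,F,G} {H} {I} {J}
G–J (1): add. Components now {E,F,G,J} {H} {I}
H–J (1): add. Components now {E,F,G,H,J} {I}
E–G (3): skip — E and G already connected.
H–I (6): add. Components now {E,F,G,H,I,J}
MST edges: E–F, F–G, G–J, H–J, H–I; total weight 1+1+1+1+6 = 10.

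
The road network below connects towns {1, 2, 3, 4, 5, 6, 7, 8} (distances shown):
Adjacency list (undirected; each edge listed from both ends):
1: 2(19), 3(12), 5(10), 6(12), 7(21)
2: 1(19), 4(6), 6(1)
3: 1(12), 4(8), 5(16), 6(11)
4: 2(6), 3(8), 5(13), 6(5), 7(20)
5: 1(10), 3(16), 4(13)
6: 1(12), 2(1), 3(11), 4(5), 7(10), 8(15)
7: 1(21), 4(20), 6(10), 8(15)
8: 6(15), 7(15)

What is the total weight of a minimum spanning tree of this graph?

61

Sort edges by weight, then run Kruskal:
2–6 (1): add — endpoints in different components.
4–6 (5): add — endpoints in different components.
2–4 (6): skip — 2 and 4 already connected.
3–4 (8): add — endpoints in different components.
1–5 (10): add — endpoints in different components.
6–7 (10): add — endpoints in different components.
3–6 (11): skip — 3 and 6 already connected.
1–3 (12): add — endpoints in different components.
1–6 (12): skip — 1 and 6 already connected.
4–5 (13): skip — 4 and 5 already connected.
6–8 (15): add — endpoints in different components.
MST edges: 2–6, 4–6, 3–4, 1–5, 6–7, 1–3, 6–8; total weight 1+5+8+10+10+12+15 = 61.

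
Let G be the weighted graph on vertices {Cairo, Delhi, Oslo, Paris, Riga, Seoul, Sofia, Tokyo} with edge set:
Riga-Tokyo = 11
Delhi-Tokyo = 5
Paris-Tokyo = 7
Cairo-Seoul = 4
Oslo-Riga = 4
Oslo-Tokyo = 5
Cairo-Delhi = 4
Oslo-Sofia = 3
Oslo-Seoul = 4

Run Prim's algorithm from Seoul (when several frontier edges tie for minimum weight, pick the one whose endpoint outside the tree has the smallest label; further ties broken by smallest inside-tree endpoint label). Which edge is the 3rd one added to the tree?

Grow the tree from Seoul using Prim:
Step 1: frontier [Cairo-Seoul 4, Oslo-Seoul 4] → take Cairo-Seoul (4); add Cairo.
Step 2: frontier [Cairo-Delhi 4, Oslo-Seoul 4] → take Cairo-Delhi (4); add Delhi.
Step 3: frontier [Delhi-Tokyo 5, Oslo-Seoul 4] → take Oslo-Seoul (4); add Oslo.
Step 4: frontier [Delhi-Tokyo 5, Oslo-Sofia 3, Oslo-Riga 4, Oslo-Tokyo 5] → take Oslo-Sofia (3); add Sofia.
Step 5: frontier [Delhi-Tokyo 5, Oslo-Riga 4, Oslo-Tokyo 5] → take Oslo-Riga (4); add Riga.
Step 6: frontier [Delhi-Tokyo 5, Oslo-Tokyo 5, Riga-Tokyo 11] → take Delhi-Tokyo (5); add Tokyo.
Step 7: frontier [Paris-Tokyo 7] → take Paris-Tokyo (7); add Paris.
The 3rd edge added is Oslo-Seoul.

Oslo-Seoul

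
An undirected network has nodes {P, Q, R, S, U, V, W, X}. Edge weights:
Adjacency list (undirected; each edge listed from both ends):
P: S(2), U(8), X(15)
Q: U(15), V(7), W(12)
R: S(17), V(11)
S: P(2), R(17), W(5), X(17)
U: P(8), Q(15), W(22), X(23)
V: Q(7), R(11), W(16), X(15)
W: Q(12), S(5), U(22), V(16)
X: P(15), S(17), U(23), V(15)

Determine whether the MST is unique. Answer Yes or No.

Kruskal's algorithm — process edges by increasing weight (ties by edge label):
P–S (2): add — endpoints in different components.
S–W (5): add — endpoints in different components.
Q–V (7): add — endpoints in different components.
P–U (8): add — endpoints in different components.
R–V (11): add — endpoints in different components.
Q–W (12): add — endpoints in different components.
P–X (15): add — endpoints in different components.
Non-tree edge V–X has weight 15, equal to the heaviest edge on its tree cycle — swapping gives another MST of the same weight. Not unique.

No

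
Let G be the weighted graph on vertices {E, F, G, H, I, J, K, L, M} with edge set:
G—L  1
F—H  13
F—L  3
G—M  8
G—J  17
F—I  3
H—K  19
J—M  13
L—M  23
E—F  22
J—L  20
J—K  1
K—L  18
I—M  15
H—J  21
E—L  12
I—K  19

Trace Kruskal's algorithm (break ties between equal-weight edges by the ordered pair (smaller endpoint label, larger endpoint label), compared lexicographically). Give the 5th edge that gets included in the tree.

Kruskal's algorithm — process edges by increasing weight (ties by edge label):
G—L (1): add — endpoints in different components.
J—K (1): add — endpoints in different components.
F—I (3): add — endpoints in different components.
F—L (3): add — endpoints in different components.
G—M (8): add — endpoints in different components.
E—L (12): add — endpoints in different components.
F—H (13): add — endpoints in different components.
J—M (13): add — endpoints in different components.
The 5th edge added is G—M.

G-M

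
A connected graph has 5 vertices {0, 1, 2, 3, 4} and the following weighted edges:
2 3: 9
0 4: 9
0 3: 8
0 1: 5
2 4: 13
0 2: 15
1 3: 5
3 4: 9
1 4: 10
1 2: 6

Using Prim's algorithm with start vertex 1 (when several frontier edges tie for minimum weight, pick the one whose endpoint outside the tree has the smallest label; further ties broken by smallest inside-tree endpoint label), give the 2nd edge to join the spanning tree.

1-3

Prim, starting at 1.
Step 1: cheapest edge leaving the tree is 0 1 (5); add 0.
Step 2: cheapest edge leaving the tree is 1 3 (5); add 3.
Step 3: cheapest edge leaving the tree is 1 2 (6); add 2.
Step 4: cheapest edge leaving the tree is 0 4 (9); add 4.
The 2nd edge added is 1 3.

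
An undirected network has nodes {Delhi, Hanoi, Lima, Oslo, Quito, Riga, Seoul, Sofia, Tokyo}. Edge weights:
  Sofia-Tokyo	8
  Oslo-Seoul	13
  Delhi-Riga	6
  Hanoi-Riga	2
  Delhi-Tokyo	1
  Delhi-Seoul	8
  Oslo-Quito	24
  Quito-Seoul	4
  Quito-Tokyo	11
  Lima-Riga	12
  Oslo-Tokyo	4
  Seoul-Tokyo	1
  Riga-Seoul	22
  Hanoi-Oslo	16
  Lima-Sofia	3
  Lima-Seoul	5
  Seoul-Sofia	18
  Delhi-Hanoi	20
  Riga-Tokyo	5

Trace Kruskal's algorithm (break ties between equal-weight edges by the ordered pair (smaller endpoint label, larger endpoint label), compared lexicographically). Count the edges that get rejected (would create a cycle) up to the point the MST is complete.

0

Kruskal: consider edges lightest-first.
Delhi-Tokyo (1): add — endpoints in different components.
Seoul-Tokyo (1): add — endpoints in different components.
Hanoi-Riga (2): add — endpoints in different components.
Lima-Sofia (3): add — endpoints in different components.
Oslo-Tokyo (4): add — endpoints in different components.
Quito-Seoul (4): add — endpoints in different components.
Lima-Seoul (5): add — endpoints in different components.
Riga-Tokyo (5): add — endpoints in different components.
Edges rejected before the tree was complete: 0.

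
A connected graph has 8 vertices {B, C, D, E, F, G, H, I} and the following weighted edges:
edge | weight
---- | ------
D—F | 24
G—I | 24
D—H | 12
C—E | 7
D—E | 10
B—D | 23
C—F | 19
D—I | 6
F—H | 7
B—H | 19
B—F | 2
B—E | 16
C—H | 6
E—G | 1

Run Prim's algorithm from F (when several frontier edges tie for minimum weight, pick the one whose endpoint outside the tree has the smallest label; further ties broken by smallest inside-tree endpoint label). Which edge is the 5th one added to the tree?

Prim's algorithm from F:
Step 1: cheapest edge leaving the tree is B—F (2); add B.
Step 2: cheapest edge leaving the tree is F—H (7); add H.
Step 3: cheapest edge leaving the tree is C—H (6); add C.
Step 4: cheapest edge leaving the tree is C—E (7); add E.
Step 5: cheapest edge leaving the tree is E—G (1); add G.
Step 6: cheapest edge leaving the tree is D—E (10); add D.
Step 7: cheapest edge leaving the tree is D—I (6); add I.
The 5th edge added is E—G.

E-G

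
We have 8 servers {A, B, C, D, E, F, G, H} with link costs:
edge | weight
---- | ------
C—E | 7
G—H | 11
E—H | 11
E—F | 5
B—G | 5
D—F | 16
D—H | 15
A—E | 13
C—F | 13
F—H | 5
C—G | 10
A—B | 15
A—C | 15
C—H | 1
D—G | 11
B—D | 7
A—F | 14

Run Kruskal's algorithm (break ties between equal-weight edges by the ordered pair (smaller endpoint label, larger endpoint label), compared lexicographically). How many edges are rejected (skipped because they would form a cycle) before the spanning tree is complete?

Sort edges by weight, then run Kruskal:
C—H (1): add — endpoints in different components.
B—G (5): add — endpoints in different components.
E—F (5): add — endpoints in different components.
F—H (5): add — endpoints in different components.
B—D (7): add — endpoints in different components.
C—E (7): skip — C and E already connected.
C—G (10): add — endpoints in different components.
D—G (11): skip — D and G already connected.
E—H (11): skip — E and H already connected.
G—H (11): skip — G and H already connected.
A—E (13): add — endpoints in different components.
Edges rejected before the tree was complete: 4.

4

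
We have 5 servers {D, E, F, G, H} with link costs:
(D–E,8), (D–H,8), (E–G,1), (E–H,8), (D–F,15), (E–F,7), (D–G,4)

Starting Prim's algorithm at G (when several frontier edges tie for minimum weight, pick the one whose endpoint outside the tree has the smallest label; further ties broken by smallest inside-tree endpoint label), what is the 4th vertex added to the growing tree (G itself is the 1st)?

Prim's algorithm from G:
Step 1: cheapest edge leaving the tree is E–G (1); add E.
Step 2: cheapest edge leaving the tree is D–G (4); add D.
Step 3: cheapest edge leaving the tree is E–F (7); add F.
Step 4: cheapest edge leaving the tree is D–H (8); add H.
Vertex order: G, E, D, F, H. The 4th vertex is F.

F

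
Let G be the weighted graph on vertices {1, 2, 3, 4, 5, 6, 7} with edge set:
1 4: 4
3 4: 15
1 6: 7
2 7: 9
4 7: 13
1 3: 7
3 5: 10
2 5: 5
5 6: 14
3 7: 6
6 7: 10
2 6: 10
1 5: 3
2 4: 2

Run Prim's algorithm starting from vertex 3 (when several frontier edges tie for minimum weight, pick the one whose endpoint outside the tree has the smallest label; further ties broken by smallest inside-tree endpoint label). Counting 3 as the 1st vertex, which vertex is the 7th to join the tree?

Prim, starting at 3.
Step 1: frontier [3 7 6, 1 3 7, 3 5 10, 3 4 15] → take 3 7 (6); add 7.
Step 2: frontier [1 3 7, 3 5 10, 3 4 15, 2 7 9, 6 7 10, 4 7 13] → take 1 3 (7); add 1.
Step 3: frontier [1 5 3, 1 4 4, 1 6 7, 3 5 10, 3 4 15, 2 7 9, 6 7 10, 4 7 13] → take 1 5 (3); add 5.
Step 4: frontier [1 4 4, 1 6 7, 3 4 15, 2 5 5, 5 6 14, 2 7 9, 6 7 10, 4 7 13] → take 1 4 (4); add 4.
Step 5: frontier [1 6 7, 2 4 2, 2 5 5, 5 6 14, 2 7 9, 6 7 10] → take 2 4 (2); add 2.
Step 6: frontier [1 6 7, 2 6 10, 5 6 14, 6 7 10] → take 1 6 (7); add 6.
Vertex order: 3, 7, 1, 5, 4, 2, 6. The 7th vertex is 6.

6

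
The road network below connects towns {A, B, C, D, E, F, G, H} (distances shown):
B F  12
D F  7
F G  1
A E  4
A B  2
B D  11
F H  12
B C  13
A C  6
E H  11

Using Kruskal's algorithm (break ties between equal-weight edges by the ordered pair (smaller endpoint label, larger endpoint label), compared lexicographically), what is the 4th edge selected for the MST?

A-C

Kruskal's algorithm — process edges by increasing weight (ties by edge label):
F G (1): add — endpoints in different components.
A B (2): add — endpoints in different components.
A E (4): add — endpoints in different components.
A C (6): add — endpoints in different components.
D F (7): add — endpoints in different components.
B D (11): add — endpoints in different components.
E H (11): add — endpoints in different components.
The 4th edge added is A C.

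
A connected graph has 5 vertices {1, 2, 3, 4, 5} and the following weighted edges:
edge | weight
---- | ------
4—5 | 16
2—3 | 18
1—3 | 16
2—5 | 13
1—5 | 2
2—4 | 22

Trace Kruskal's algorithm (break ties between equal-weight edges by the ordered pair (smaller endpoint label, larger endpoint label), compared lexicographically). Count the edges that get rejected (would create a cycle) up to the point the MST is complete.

0

Kruskal's algorithm — process edges by increasing weight (ties by edge label):
1—5 (2): add. Components now {1,5} {2} {3} {4}
2—5 (13): add. Components now {1,2,5} {3} {4}
1—3 (16): add. Components now {1,2,3,5} {4}
4—5 (16): add. Components now {1,2,3,4,5}
Edges rejected before the tree was complete: 0.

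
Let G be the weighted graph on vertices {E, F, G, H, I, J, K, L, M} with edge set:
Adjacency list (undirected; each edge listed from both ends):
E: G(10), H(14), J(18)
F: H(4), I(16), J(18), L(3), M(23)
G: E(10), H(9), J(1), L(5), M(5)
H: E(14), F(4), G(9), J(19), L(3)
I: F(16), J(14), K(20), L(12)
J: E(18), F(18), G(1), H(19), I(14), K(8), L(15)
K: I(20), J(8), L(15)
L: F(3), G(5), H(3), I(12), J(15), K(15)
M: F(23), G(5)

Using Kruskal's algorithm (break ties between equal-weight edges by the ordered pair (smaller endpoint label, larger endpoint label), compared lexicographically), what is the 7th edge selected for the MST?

E-G

Sort edges by weight, then run Kruskal:
G-J (1): add — endpoints in different components.
F-L (3): add — endpoints in different components.
H-L (3): add — endpoints in different components.
F-H (4): skip — F and H already connected.
G-L (5): add — endpoints in different components.
G-M (5): add — endpoints in different components.
J-K (8): add — endpoints in different components.
G-H (9): skip — G and H already connected.
E-G (10): add — endpoints in different components.
I-L (12): add — endpoints in different components.
The 7th edge added is E-G.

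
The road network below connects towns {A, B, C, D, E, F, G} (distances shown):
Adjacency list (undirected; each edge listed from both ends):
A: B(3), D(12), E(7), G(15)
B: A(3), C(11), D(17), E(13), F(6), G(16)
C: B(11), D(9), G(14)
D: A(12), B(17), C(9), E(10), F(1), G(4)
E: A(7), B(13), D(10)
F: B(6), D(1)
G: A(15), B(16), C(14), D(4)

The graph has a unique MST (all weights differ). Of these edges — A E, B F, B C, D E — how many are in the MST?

Kruskal: consider edges lightest-first.
D F (1): add — endpoints in different components.
A B (3): add — endpoints in different components.
D G (4): add — endpoints in different components.
B F (6): add — endpoints in different components.
A E (7): add — endpoints in different components.
C D (9): add — endpoints in different components.
MST edge set: {D F, A B, D G, B F, A E, C D}.
Of the listed edges, {A E, B F} are in the MST → 2.

2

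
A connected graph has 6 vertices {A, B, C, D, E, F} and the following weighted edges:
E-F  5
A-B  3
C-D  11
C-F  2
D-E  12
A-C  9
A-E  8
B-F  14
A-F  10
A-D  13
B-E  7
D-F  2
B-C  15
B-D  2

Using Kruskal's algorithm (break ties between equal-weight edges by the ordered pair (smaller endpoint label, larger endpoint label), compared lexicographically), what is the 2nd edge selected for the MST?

C-F

Kruskal's algorithm — process edges by increasing weight (ties by edge label):
B-D (2): add. Components now {A} {B,D} {C} {E} {F}
C-F (2): add. Components now {A} {B,D} {C,F} {E}
D-F (2): add. Components now {A} {B,C,D,F} {E}
A-B (3): add. Components now {A,B,C,D,F} {E}
E-F (5): add. Components now {A,B,C,D,E,F}
The 2nd edge added is C-F.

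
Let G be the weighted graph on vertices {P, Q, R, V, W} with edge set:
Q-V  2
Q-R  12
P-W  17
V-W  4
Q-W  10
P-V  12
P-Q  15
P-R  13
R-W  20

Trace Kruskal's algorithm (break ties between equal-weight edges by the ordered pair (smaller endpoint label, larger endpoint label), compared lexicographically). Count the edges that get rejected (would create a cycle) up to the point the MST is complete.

1

Sort edges by weight, then run Kruskal:
Q-V (2): add. Components now {W} {R} {Q,V} {P}
V-W (4): add. Components now {Q,V,W} {R} {P}
Q-W (10): skip — W and Q already connected.
P-V (12): add. Components now {P,Q,V,W} {R}
Q-R (12): add. Components now {P,Q,R,V,W}
Edges rejected before the tree was complete: 1.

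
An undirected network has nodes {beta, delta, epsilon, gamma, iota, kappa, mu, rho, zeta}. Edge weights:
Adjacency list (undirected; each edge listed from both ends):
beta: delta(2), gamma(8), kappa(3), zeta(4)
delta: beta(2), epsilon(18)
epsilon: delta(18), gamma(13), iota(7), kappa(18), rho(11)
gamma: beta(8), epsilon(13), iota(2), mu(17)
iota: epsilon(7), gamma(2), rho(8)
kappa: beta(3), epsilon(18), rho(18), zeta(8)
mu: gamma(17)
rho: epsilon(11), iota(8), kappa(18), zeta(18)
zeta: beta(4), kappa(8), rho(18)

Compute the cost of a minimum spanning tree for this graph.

Prim, starting at mu.
Step 1: cheapest edge leaving the tree is gamma-mu (17); add gamma.
Step 2: cheapest edge leaving the tree is gamma-iota (2); add iota.
Step 3: cheapest edge leaving the tree is epsilon-iota (7); add epsilon.
Step 4: cheapest edge leaving the tree is beta-gamma (8); add beta.
Step 5: cheapest edge leaving the tree is beta-delta (2); add delta.
Step 6: cheapest edge leaving the tree is beta-kappa (3); add kappa.
Step 7: cheapest edge leaving the tree is beta-zeta (4); add zeta.
Step 8: cheapest edge leaving the tree is iota-rho (8); add rho.
MST edges: gamma-mu, gamma-iota, epsilon-iota, beta-gamma, beta-delta, beta-kappa, beta-zeta, iota-rho; total weight 17+2+7+8+2+3+4+8 = 51.

51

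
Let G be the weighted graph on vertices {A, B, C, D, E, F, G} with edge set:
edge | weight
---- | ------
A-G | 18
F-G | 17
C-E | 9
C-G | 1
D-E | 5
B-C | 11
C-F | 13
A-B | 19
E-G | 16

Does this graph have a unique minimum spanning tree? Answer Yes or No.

Yes

Kruskal's algorithm — process edges by increasing weight (ties by edge label):
C-G (1): add. Components now {A} {B} {C,G} {D} {E} {F}
D-E (5): add. Components now {A} {B} {C,G} {D,E} {F}
C-E (9): add. Components now {A} {B} {C,D,E,G} {F}
B-C (11): add. Components now {A} {B,C,D,E,G} {F}
C-F (13): add. Components now {A} {B,C,D,E,F,G}
E-G (16): skip — E and G already connected.
F-G (17): skip — F and G already connected.
A-G (18): add. Components now {A,B,C,D,E,F,G}
Every non-tree edge has weight strictly greater than the heaviest edge on the tree path between its endpoints, so the MST is unique.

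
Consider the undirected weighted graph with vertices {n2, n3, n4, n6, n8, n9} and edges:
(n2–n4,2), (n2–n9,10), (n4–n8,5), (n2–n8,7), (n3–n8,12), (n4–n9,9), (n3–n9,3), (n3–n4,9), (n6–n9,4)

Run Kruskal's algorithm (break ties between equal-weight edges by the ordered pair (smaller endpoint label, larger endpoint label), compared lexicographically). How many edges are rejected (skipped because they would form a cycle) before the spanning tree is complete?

Kruskal's algorithm — process edges by increasing weight (ties by edge label):
n2–n4 (2): add. Components now {n3} {n2,n4} {n6} {n8} {n9}
n3–n9 (3): add. Components now {n3,n9} {n2,n4} {n6} {n8}
n6–n9 (4): add. Components now {n3,n6,n9} {n2,n4} {n8}
n4–n8 (5): add. Components now {n3,n6,n9} {n2,n4,n8}
n2–n8 (7): skip — n2 and n8 already connected.
n3–n4 (9): add. Components now {n2,n3,n4,n6,n8,n9}
Edges rejected before the tree was complete: 1.

1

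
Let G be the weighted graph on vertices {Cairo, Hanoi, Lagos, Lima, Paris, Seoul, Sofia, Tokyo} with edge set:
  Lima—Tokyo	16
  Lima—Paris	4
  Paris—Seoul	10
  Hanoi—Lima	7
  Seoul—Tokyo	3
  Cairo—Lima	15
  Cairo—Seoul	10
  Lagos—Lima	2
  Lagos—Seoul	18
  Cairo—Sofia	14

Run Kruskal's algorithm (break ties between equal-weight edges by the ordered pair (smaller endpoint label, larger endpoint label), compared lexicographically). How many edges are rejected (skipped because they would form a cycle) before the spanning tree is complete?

0

Kruskal's algorithm — process edges by increasing weight (ties by edge label):
Lagos—Lima (2): add — endpoints in different components.
Seoul—Tokyo (3): add — endpoints in different components.
Lima—Paris (4): add — endpoints in different components.
Hanoi—Lima (7): add — endpoints in different components.
Cairo—Seoul (10): add — endpoints in different components.
Paris—Seoul (10): add — endpoints in different components.
Cairo—Sofia (14): add — endpoints in different components.
Edges rejected before the tree was complete: 0.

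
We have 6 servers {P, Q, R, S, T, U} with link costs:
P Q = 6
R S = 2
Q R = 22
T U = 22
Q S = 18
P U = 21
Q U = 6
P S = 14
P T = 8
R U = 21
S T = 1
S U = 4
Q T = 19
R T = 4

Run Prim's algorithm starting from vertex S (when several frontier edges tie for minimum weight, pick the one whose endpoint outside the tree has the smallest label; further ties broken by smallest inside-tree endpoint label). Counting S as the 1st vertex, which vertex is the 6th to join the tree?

P

Prim, starting at S.
Step 1: frontier [S T 1, R S 2, S U 4, P S 14, Q S 18] → take S T (1); add T.
Step 2: frontier [R S 2, S U 4, P S 14, Q S 18, R T 4, P T 8, Q T 19, T U 22] → take R S (2); add R.
Step 3: frontier [R U 21, Q R 22, S U 4, P S 14, Q S 18, P T 8, Q T 19, T U 22] → take S U (4); add U.
Step 4: frontier [Q R 22, P S 14, Q S 18, P T 8, Q T 19, Q U 6, P U 21] → take Q U (6); add Q.
Step 5: frontier [P Q 6, P S 14, P T 8, P U 21] → take P Q (6); add P.
Vertex order: S, T, R, U, Q, P. The 6th vertex is P.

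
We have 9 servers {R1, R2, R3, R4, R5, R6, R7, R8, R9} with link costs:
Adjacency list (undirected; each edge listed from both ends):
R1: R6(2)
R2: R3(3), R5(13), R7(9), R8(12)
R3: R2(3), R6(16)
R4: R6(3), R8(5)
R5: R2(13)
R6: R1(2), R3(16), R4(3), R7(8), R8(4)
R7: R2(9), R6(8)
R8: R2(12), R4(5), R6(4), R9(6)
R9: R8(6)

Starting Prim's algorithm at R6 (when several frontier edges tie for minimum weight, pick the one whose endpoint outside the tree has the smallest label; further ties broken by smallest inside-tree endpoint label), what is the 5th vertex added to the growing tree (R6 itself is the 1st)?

Grow the tree from R6 using Prim:
Step 1: frontier [R1–R6 2, R4–R6 3, R6–R8 4, R6–R7 8, R3–R6 16] → take R1–R6 (2); add R1.
Step 2: frontier [R4–R6 3, R6–R8 4, R6–R7 8, R3–R6 16] → take R4–R6 (3); add R4.
Step 3: frontier [R4–R8 5, R6–R8 4, R6–R7 8, R3–R6 16] → take R6–R8 (4); add R8.
Step 4: frontier [R6–R7 8, R3–R6 16, R8–R9 6, R2–R8 12] → take R8–R9 (6); add R9.
Step 5: frontier [R6–R7 8, R3–R6 16, R2–R8 12] → take R6–R7 (8); add R7.
Step 6: frontier [R3–R6 16, R2–R7 9, R2–R8 12] → take R2–R7 (9); add R2.
Step 7: frontier [R2–R3 3, R2–R5 13, R3–R6 16] → take R2–R3 (3); add R3.
Step 8: frontier [R2–R5 13] → take R2–R5 (13); add R5.
Vertex order: R6, R1, R4, R8, R9, R7, R2, R3, R5. The 5th vertex is R9.

R9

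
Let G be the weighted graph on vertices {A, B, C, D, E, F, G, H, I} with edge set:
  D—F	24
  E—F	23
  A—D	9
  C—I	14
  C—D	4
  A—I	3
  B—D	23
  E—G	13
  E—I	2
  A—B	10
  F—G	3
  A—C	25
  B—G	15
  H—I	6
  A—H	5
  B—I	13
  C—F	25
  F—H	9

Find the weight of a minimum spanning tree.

Grow the tree from H using Prim:
Step 1: cheapest edge leaving the tree is A—H (5); add A.
Step 2: cheapest edge leaving the tree is A—I (3); add I.
Step 3: cheapest edge leaving the tree is E—I (2); add E.
Step 4: cheapest edge leaving the tree is A—D (9); add D.
Step 5: cheapest edge leaving the tree is C—D (4); add C.
Step 6: cheapest edge leaving the tree is F—H (9); add F.
Step 7: cheapest edge leaving the tree is F—G (3); add G.
Step 8: cheapest edge leaving the tree is A—B (10); add B.
MST edges: A—H, A—I, E—I, A—D, C—D, F—H, F—G, A—B; total weight 5+3+2+9+4+9+3+10 = 45.

45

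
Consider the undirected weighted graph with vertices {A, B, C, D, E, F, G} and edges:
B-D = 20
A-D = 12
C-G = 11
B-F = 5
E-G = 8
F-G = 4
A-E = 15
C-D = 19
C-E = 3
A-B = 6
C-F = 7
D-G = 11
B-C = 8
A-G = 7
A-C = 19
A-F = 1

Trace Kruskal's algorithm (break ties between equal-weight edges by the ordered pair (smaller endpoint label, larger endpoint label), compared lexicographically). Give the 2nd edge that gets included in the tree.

Kruskal's algorithm — process edges by increasing weight (ties by edge label):
A-F (1): add. Components now {A,F} {B} {C} {D} {E} {G}
C-E (3): add. Components now {A,F} {B} {C,E} {D} {G}
F-G (4): add. Components now {A,F,G} {B} {C,E} {D}
B-F (5): add. Components now {A,B,F,G} {C,E} {D}
A-B (6): skip — A and B already connected.
A-G (7): skip — A and G already connected.
C-F (7): add. Components now {A,B,C,E,F,G} {D}
B-C (8): skip — B and C already connected.
E-G (8): skip — E and G already connected.
C-G (11): skip — C and G already connected.
D-G (11): add. Components now {A,B,C,D,E,F,G}
The 2nd edge added is C-E.

C-E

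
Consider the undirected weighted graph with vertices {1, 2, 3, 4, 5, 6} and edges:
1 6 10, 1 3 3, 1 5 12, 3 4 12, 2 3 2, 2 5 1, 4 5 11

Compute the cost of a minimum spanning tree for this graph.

27

Kruskal: consider edges lightest-first.
2 5 (1): add — endpoints in different components.
2 3 (2): add — endpoints in different components.
1 3 (3): add — endpoints in different components.
1 6 (10): add — endpoints in different components.
4 5 (11): add — endpoints in different components.
MST edges: 2 5, 2 3, 1 3, 1 6, 4 5; total weight 1+2+3+10+11 = 27.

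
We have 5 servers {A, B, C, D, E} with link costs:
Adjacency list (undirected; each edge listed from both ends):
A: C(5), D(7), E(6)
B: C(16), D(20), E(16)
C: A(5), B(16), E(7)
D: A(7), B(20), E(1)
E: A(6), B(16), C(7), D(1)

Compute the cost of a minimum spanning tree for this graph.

28

Prim's algorithm from C:
Step 1: cheapest edge leaving the tree is A C (5); add A.
Step 2: cheapest edge leaving the tree is A E (6); add E.
Step 3: cheapest edge leaving the tree is D E (1); add D.
Step 4: cheapest edge leaving the tree is B C (16); add B.
MST edges: A C, A E, D E, B C; total weight 5+6+1+16 = 28.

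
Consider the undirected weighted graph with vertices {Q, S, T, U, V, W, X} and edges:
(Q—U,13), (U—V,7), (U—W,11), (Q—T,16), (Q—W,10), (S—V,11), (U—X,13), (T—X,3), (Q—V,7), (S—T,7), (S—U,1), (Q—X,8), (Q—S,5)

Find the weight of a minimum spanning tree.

Kruskal: consider edges lightest-first.
S—U (1): add — endpoints in different components.
T—X (3): add — endpoints in different components.
Q—S (5): add — endpoints in different components.
Q—V (7): add — endpoints in different components.
S—T (7): add — endpoints in different components.
U—V (7): skip — U and V already connected.
Q—X (8): skip — Q and X already connected.
Q—W (10): add — endpoints in different components.
MST edges: S—U, T—X, Q—S, Q—V, S—T, Q—W; total weight 1+3+5+7+7+10 = 33.

33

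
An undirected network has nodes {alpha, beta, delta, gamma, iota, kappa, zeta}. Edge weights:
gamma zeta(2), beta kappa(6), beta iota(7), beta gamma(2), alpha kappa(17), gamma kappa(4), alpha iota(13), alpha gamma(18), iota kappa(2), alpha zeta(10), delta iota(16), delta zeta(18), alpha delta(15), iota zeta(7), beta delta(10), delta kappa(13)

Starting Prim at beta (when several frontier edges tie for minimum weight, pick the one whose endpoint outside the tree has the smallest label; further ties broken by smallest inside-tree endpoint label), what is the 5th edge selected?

Grow the tree from beta using Prim:
Step 1: cheapest edge leaving the tree is beta gamma (2); add gamma.
Step 2: cheapest edge leaving the tree is gamma zeta (2); add zeta.
Step 3: cheapest edge leaving the tree is gamma kappa (4); add kappa.
Step 4: cheapest edge leaving the tree is iota kappa (2); add iota.
Step 5: cheapest edge leaving the tree is alpha zeta (10); add alpha.
Step 6: cheapest edge leaving the tree is beta delta (10); add delta.
The 5th edge added is alpha zeta.

alpha-zeta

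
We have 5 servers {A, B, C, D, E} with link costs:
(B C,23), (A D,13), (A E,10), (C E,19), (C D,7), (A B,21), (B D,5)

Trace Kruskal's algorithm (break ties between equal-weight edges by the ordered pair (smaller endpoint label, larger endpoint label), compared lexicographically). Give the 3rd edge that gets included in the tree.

Kruskal: consider edges lightest-first.
B D (5): add — endpoints in different components.
C D (7): add — endpoints in different components.
A E (10): add — endpoints in different components.
A D (13): add — endpoints in different components.
The 3rd edge added is A E.

A-E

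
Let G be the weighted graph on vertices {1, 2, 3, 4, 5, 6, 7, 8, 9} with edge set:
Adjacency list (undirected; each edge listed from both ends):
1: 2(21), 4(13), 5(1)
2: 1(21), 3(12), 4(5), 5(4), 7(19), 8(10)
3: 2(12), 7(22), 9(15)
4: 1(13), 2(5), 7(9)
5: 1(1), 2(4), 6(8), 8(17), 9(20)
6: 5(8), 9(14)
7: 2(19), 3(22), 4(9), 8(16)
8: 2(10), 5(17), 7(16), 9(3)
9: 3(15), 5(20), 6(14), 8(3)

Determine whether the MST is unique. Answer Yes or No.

Kruskal's algorithm — process edges by increasing weight (ties by edge label):
1 5 (1): add — endpoints in different components.
8 9 (3): add — endpoints in different components.
2 5 (4): add — endpoints in different components.
2 4 (5): add — endpoints in different components.
5 6 (8): add — endpoints in different components.
4 7 (9): add — endpoints in different components.
2 8 (10): add — endpoints in different components.
2 3 (12): add — endpoints in different components.
Every non-tree edge has weight strictly greater than the heaviest edge on the tree path between its endpoints, so the MST is unique.

Yes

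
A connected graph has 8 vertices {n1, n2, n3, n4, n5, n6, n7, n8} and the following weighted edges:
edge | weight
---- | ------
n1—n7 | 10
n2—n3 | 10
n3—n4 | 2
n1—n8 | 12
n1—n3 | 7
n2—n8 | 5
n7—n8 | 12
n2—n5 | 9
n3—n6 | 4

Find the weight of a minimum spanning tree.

47

Grow the tree from n4 using Prim:
Step 1: cheapest edge leaving the tree is n3—n4 (2); add n3.
Step 2: cheapest edge leaving the tree is n3—n6 (4); add n6.
Step 3: cheapest edge leaving the tree is n1—n3 (7); add n1.
Step 4: cheapest edge leaving the tree is n2—n3 (10); add n2.
Step 5: cheapest edge leaving the tree is n2—n8 (5); add n8.
Step 6: cheapest edge leaving the tree is n2—n5 (9); add n5.
Step 7: cheapest edge leaving the tree is n1—n7 (10); add n7.
MST edges: n3—n4, n3—n6, n1—n3, n2—n3, n2—n8, n2—n5, n1—n7; total weight 2+4+7+10+5+9+10 = 47.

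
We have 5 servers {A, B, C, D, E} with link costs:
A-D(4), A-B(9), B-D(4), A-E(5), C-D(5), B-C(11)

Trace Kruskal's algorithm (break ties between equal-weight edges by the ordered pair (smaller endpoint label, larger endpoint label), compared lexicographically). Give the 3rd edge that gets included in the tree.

Sort edges by weight, then run Kruskal:
A-D (4): add — endpoints in different components.
B-D (4): add — endpoints in different components.
A-E (5): add — endpoints in different components.
C-D (5): add — endpoints in different components.
The 3rd edge added is A-E.

A-E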